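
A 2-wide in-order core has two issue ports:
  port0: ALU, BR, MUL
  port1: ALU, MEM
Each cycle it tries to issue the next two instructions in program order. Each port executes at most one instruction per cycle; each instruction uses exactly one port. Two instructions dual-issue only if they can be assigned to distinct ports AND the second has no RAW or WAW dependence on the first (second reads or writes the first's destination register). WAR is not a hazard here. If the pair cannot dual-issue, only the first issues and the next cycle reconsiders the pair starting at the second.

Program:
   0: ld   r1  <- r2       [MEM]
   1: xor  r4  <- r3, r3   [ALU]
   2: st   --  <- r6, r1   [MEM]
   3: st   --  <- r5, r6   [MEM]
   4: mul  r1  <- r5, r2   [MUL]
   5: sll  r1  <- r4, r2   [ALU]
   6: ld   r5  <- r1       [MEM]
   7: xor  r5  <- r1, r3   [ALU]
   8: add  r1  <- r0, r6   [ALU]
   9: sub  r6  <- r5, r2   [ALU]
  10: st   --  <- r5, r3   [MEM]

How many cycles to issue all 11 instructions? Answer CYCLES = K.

CYCLES = 7

0. ld;xor @i0/i1  | 2-wide
1. st @i2  | no-port MEM/MEM
2. st;mul @i3/i4  | 2-wide
3. sll @i5  | RAW r1
4. ld @i6  | WAW r5
5. xor;add @i7/i8  | 2-wide
6. sub;st @i9/i10  | 2-wide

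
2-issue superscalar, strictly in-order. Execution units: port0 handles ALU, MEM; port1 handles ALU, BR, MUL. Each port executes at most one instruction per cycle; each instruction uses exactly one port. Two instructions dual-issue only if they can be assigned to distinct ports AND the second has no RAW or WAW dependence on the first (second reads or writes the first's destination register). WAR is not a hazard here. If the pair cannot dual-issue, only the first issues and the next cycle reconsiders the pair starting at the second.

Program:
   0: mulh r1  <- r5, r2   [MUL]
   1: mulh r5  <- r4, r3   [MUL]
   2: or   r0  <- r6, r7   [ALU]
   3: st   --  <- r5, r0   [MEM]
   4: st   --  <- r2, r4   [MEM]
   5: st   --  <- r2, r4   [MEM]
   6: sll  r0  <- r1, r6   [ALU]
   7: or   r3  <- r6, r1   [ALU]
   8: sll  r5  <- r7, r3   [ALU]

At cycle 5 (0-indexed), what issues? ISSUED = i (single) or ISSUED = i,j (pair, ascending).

ISSUED = 7

c0: i0 mulh.MUL  no-port MUL/MUL
c1: i1,i2 mulh.MUL/or.ALU  dual
c2: i3 st.MEM  no-port MEM/MEM
c3: i4 st.MEM  no-port MEM/MEM
c4: i5,i6 st.MEM/sll.ALU  dual
c5: i7 or.ALU  RAW r3
c6: i8 sll.ALU  tail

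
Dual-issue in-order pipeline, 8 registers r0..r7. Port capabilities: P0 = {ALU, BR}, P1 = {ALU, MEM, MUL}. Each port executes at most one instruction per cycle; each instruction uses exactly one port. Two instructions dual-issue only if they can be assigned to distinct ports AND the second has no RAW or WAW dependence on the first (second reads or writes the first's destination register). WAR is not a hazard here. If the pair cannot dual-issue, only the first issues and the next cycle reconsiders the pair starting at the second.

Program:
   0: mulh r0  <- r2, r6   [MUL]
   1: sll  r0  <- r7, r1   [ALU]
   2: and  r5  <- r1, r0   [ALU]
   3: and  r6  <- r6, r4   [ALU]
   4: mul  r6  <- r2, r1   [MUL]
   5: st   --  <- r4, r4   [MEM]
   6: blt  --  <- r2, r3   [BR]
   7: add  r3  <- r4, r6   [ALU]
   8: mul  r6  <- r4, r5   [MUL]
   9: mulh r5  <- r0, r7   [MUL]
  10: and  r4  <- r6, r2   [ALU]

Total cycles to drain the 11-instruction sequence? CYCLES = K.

[0] i0  mulh  -- WAW r0
[1] i1  sll  -- RAW r0
[2] i2&i3  and and  -- dual
[3] i4  mul  -- no-port MUL/MEM
[4] i5&i6  st blt  -- dual
[5] i7&i8  add mul  -- dual
[6] i9&i10  mulh and  -- dual

CYCLES = 7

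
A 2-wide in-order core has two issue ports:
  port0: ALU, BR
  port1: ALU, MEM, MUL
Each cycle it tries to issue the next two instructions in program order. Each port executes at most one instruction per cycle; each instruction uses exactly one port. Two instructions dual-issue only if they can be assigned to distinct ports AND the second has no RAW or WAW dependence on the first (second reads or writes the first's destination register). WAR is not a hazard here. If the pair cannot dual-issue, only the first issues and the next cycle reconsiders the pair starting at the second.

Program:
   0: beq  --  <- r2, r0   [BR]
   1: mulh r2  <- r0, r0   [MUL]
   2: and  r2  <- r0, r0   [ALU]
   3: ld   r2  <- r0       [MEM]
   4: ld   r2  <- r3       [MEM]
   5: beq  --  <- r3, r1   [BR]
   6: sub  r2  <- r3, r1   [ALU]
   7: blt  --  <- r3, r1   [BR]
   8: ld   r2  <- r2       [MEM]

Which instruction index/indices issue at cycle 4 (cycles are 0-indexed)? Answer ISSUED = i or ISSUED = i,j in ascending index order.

ISSUED = 6,7

t=0 i0&i1:beq/mulh ; pair
t=1 i2:and ; WAW r2
t=2 i3:ld ; no-port MEM/MEM
t=3 i4&i5:ld/beq ; pair
t=4 i6&i7:sub/blt ; pair
t=5 i8:ld ; tail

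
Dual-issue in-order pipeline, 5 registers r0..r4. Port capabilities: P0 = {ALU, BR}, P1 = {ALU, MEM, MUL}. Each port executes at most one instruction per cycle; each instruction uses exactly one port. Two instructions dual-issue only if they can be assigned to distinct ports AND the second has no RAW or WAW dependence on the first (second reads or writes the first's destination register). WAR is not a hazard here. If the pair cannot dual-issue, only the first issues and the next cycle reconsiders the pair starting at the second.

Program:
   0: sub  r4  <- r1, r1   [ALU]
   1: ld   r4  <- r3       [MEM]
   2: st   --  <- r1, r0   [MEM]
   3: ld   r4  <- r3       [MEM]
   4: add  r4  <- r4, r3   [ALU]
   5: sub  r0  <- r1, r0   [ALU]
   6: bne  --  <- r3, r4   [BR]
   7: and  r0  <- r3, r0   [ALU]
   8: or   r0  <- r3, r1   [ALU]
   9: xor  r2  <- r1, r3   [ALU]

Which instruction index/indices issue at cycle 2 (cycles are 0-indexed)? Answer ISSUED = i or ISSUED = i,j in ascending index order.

ISSUED = 2

t=0 i0:sub ; WAW r4
t=1 i1:ld ; no-port MEM/MEM
t=2 i2:st ; no-port MEM/MEM
t=3 i3:ld ; RAW+WAW r4
t=4 i4&i5:add/sub ; 2-wide
t=5 i6&i7:bne/and ; 2-wide
t=6 i8&i9:or/xor ; 2-wide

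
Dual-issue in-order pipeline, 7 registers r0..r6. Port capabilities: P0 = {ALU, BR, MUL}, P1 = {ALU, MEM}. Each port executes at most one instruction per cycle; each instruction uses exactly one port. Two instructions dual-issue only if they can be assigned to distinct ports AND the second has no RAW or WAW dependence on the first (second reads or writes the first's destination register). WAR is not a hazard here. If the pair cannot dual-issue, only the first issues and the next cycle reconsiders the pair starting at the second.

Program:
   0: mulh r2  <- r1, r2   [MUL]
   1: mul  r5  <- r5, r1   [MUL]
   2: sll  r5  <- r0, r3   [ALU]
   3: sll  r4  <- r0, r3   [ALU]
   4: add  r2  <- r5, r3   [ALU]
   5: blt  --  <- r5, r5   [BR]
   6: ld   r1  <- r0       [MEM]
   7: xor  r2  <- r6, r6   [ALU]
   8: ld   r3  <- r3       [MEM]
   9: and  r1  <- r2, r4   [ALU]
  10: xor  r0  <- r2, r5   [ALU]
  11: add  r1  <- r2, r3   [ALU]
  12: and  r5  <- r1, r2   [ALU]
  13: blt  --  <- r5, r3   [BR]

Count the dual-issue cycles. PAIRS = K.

#0 head=0: mulh i0 no-port MUL/MUL
#1 head=1: mul i1 WAW r5
#2 head=2: sll sll i2,i3 dual
#3 head=4: add blt i4,i5 dual
#4 head=6: ld xor i6,i7 dual
#5 head=8: ld and i8,i9 dual
#6 head=10: xor add i10,i11 dual
#7 head=12: and i12 RAW r5
#8 head=13: blt i13 tail

PAIRS = 5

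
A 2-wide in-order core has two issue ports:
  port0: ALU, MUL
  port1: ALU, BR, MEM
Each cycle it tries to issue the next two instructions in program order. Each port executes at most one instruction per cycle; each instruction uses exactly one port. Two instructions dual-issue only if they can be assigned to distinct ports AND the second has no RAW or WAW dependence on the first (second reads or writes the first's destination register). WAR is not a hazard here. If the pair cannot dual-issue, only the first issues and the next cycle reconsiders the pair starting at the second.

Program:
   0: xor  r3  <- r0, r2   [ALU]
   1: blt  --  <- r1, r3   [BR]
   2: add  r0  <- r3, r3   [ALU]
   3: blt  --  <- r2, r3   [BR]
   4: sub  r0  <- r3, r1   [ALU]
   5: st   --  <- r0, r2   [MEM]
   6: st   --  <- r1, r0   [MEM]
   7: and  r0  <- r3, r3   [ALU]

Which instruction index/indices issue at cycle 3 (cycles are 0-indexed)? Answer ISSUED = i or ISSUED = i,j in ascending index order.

t=0 i0:xor.ALU ; RAW r3
t=1 i1+i2:blt.BR;add.ALU ; dual
t=2 i3+i4:blt.BR;sub.ALU ; dual
t=3 i5:st.MEM ; no-port MEM/MEM
t=4 i6+i7:st.MEM;and.ALU ; dual

ISSUED = 5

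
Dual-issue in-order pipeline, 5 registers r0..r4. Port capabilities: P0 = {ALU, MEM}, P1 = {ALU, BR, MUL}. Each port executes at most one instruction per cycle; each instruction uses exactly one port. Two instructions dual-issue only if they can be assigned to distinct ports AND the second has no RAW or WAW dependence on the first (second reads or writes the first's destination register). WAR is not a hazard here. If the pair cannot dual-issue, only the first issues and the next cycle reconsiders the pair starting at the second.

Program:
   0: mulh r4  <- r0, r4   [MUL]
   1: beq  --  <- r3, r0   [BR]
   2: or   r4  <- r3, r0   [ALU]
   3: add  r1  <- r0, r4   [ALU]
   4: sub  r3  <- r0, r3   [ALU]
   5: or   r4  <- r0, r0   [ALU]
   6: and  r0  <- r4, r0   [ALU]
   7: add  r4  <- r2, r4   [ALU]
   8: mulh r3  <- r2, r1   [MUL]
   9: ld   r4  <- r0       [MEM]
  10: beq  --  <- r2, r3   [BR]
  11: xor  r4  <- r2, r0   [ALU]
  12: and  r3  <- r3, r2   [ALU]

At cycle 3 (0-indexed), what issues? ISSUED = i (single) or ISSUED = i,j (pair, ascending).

ISSUED = 5

[0] i0  mulh.MUL  -- no-port MUL/BR
[1] i1&i2  beq.BR/or.ALU  -- 2-wide
[2] i3&i4  add.ALU/sub.ALU  -- 2-wide
[3] i5  or.ALU  -- RAW r4
[4] i6&i7  and.ALU/add.ALU  -- 2-wide
[5] i8&i9  mulh.MUL/ld.MEM  -- 2-wide
[6] i10&i11  beq.BR/xor.ALU  -- 2-wide
[7] i12  and.ALU  -- tail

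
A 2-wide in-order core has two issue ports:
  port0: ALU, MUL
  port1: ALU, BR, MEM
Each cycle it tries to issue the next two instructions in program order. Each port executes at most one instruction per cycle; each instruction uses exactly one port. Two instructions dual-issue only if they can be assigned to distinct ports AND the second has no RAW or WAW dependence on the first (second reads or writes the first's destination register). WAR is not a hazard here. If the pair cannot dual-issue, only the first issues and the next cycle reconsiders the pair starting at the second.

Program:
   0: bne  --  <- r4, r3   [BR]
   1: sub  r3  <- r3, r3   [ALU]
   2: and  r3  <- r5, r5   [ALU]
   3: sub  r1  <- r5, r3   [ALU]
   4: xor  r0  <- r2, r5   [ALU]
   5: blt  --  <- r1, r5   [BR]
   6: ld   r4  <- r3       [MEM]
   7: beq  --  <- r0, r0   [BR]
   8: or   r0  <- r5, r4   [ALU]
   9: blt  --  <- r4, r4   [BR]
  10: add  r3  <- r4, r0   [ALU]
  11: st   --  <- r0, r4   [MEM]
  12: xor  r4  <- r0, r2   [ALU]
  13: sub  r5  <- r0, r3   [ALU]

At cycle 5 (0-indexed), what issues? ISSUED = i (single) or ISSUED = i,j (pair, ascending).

ISSUED = 7,8

t=0 i0/i1:bne+sub ; dual
t=1 i2:and ; RAW r3
t=2 i3/i4:sub+xor ; dual
t=3 i5:blt ; no-port BR/MEM
t=4 i6:ld ; no-port MEM/BR
t=5 i7/i8:beq+or ; dual
t=6 i9/i10:blt+add ; dual
t=7 i11/i12:st+xor ; dual
t=8 i13:sub ; tail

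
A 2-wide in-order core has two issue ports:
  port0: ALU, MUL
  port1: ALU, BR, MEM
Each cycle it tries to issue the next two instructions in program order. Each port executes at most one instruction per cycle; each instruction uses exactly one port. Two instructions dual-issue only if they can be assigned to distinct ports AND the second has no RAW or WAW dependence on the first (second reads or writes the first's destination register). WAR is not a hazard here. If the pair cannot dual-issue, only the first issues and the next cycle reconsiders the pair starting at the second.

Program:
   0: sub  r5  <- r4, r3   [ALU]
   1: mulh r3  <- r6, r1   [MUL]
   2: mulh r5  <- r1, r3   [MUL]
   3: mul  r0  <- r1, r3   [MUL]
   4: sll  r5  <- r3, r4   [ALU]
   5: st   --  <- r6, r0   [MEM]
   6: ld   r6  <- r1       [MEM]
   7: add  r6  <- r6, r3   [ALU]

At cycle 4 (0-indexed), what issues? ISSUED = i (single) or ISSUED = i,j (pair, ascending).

ISSUED = 6

0. sub;mulh @i0&i1  | pair
1. mulh @i2  | no-port MUL/MUL
2. mul;sll @i3&i4  | pair
3. st @i5  | no-port MEM/MEM
4. ld @i6  | RAW+WAW r6
5. add @i7  | tail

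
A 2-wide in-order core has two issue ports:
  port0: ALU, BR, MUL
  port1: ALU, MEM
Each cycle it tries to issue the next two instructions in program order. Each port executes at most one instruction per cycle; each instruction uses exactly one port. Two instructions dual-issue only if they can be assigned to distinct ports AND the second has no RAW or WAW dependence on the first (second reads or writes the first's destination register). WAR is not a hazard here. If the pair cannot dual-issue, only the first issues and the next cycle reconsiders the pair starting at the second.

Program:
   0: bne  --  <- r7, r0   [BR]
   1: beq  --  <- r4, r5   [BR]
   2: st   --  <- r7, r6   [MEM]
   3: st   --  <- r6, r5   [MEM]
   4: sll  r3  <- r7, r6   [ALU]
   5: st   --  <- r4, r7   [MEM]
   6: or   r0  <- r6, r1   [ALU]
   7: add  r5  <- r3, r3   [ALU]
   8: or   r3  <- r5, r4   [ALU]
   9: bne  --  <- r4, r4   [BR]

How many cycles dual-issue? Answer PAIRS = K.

c0: i0 bne  no-port BR/BR
c1: i1+i2 beq/st  dual
c2: i3+i4 st/sll  dual
c3: i5+i6 st/or  dual
c4: i7 add  RAW r5
c5: i8+i9 or/bne  dual

PAIRS = 4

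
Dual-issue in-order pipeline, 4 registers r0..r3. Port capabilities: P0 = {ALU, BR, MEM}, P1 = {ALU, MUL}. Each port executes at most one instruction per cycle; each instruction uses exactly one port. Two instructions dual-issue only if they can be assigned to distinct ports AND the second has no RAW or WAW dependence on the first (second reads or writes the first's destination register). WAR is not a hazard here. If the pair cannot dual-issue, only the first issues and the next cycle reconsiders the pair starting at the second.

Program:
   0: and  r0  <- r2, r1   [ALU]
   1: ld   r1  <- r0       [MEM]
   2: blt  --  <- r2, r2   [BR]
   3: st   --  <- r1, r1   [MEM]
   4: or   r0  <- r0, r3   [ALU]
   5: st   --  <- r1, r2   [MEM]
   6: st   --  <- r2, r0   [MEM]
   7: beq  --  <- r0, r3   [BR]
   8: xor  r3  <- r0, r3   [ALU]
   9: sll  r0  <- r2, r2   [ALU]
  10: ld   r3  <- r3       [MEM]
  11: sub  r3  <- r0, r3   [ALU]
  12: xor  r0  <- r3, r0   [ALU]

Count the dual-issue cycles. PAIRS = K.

PAIRS = 3

t=0 i0:and ; RAW r0
t=1 i1:ld ; no-port MEM/BR
t=2 i2:blt ; no-port BR/MEM
t=3 i3+i4:st/or ; dual
t=4 i5:st ; no-port MEM/MEM
t=5 i6:st ; no-port MEM/BR
t=6 i7+i8:beq/xor ; dual
t=7 i9+i10:sll/ld ; dual
t=8 i11:sub ; RAW r3
t=9 i12:xor ; tail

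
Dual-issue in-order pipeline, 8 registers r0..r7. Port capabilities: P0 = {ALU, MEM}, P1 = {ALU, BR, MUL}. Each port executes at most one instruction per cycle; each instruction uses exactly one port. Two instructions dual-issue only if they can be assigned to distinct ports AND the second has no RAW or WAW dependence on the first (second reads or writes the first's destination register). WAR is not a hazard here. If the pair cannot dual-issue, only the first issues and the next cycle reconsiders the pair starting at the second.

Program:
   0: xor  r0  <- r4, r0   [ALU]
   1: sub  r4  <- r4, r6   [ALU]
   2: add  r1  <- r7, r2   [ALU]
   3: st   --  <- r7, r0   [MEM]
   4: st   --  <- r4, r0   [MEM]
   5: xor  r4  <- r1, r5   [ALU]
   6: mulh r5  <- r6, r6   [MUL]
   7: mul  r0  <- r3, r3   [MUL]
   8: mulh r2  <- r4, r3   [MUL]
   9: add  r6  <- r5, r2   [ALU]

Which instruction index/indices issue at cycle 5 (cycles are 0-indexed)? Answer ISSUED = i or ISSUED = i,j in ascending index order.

#0 head=0: xor.ALU+sub.ALU i0&i1 pair
#1 head=2: add.ALU+st.MEM i2&i3 pair
#2 head=4: st.MEM+xor.ALU i4&i5 pair
#3 head=6: mulh.MUL i6 no-port MUL/MUL
#4 head=7: mul.MUL i7 no-port MUL/MUL
#5 head=8: mulh.MUL i8 RAW r2
#6 head=9: add.ALU i9 tail

ISSUED = 8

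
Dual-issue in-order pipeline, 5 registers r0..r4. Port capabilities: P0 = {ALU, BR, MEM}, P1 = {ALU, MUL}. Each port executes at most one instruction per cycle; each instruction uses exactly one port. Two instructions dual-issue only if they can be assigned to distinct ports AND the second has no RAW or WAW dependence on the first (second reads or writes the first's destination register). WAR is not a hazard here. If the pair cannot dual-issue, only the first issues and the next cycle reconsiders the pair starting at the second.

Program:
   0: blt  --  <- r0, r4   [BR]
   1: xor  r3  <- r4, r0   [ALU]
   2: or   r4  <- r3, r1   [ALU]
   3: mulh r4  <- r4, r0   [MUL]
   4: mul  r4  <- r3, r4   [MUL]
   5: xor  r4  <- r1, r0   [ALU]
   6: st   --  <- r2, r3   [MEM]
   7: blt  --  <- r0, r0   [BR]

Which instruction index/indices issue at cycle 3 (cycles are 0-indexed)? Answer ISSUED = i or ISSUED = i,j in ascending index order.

ISSUED = 4

  cy0 -> i0/i1 (blt;xor) 2-wide
  cy1 -> i2 (or) RAW+WAW r4
  cy2 -> i3 (mulh) no-port MUL/MUL
  cy3 -> i4 (mul) WAW r4
  cy4 -> i5/i6 (xor;st) 2-wide
  cy5 -> i7 (blt) tail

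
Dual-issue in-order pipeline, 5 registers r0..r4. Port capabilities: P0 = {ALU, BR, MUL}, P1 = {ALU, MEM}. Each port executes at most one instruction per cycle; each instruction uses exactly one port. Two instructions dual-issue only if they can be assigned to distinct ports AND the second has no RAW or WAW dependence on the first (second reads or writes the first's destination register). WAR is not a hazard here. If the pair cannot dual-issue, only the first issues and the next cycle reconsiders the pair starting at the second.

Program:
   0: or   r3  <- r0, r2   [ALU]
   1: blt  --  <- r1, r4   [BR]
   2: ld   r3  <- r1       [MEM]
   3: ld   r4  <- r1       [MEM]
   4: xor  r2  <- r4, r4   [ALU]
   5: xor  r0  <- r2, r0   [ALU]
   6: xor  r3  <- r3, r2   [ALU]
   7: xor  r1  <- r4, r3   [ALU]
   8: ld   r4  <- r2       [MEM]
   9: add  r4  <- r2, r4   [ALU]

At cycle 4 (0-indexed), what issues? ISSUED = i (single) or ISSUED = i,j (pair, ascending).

t=0 i0&i1:or+blt ; dual
t=1 i2:ld ; no-port MEM/MEM
t=2 i3:ld ; RAW r4
t=3 i4:xor ; RAW r2
t=4 i5&i6:xor+xor ; dual
t=5 i7&i8:xor+ld ; dual
t=6 i9:add ; tail

ISSUED = 5,6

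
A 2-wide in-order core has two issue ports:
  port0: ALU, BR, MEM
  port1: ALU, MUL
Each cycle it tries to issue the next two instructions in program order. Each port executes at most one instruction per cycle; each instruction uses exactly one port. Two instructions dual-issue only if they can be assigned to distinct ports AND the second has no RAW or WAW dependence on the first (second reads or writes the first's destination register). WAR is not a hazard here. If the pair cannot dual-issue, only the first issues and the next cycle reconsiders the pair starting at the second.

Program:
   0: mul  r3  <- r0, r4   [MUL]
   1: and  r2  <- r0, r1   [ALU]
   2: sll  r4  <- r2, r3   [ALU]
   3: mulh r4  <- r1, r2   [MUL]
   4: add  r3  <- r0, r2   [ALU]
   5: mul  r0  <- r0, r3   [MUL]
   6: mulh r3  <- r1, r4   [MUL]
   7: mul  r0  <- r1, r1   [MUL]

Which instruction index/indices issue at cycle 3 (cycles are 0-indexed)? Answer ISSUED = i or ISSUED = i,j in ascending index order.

t=0 i0+i1:mul.MUL and.ALU ; pair
t=1 i2:sll.ALU ; WAW r4
t=2 i3+i4:mulh.MUL add.ALU ; pair
t=3 i5:mul.MUL ; no-port MUL/MUL
t=4 i6:mulh.MUL ; no-port MUL/MUL
t=5 i7:mul.MUL ; tail

ISSUED = 5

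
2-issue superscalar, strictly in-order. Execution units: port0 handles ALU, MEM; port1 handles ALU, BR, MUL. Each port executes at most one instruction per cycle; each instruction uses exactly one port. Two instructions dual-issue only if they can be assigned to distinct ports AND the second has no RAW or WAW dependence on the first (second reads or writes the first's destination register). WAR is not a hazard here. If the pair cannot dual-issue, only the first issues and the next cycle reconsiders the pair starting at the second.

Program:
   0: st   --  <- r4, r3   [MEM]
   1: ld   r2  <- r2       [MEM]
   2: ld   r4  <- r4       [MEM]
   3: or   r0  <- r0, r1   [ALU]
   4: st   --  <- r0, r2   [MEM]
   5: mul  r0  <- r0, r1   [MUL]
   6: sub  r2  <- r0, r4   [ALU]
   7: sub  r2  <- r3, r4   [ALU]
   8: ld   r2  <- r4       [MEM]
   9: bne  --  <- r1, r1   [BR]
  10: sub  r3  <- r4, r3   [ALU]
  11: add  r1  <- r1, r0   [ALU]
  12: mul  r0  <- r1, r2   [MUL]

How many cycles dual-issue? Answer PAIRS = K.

c0: i0 st.MEM  no-port MEM/MEM
c1: i1 ld.MEM  no-port MEM/MEM
c2: i2,i3 ld.MEM or.ALU  dual
c3: i4,i5 st.MEM mul.MUL  dual
c4: i6 sub.ALU  WAW r2
c5: i7 sub.ALU  WAW r2
c6: i8,i9 ld.MEM bne.BR  dual
c7: i10,i11 sub.ALU add.ALU  dual
c8: i12 mul.MUL  tail

PAIRS = 4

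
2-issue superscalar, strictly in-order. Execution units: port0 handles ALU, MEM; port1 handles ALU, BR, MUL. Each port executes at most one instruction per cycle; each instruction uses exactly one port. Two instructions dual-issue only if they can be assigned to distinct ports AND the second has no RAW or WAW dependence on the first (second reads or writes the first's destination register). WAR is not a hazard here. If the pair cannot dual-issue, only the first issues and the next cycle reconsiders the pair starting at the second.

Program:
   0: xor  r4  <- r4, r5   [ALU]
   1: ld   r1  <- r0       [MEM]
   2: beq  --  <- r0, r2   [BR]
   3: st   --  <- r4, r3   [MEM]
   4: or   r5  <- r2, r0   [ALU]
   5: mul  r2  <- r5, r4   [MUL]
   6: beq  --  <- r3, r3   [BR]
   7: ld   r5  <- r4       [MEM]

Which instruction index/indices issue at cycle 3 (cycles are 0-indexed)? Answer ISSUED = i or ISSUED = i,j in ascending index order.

ISSUED = 5

#0 head=0: xor.ALU/ld.MEM i0/i1 2-wide
#1 head=2: beq.BR/st.MEM i2/i3 2-wide
#2 head=4: or.ALU i4 RAW r5
#3 head=5: mul.MUL i5 no-port MUL/BR
#4 head=6: beq.BR/ld.MEM i6/i7 2-wide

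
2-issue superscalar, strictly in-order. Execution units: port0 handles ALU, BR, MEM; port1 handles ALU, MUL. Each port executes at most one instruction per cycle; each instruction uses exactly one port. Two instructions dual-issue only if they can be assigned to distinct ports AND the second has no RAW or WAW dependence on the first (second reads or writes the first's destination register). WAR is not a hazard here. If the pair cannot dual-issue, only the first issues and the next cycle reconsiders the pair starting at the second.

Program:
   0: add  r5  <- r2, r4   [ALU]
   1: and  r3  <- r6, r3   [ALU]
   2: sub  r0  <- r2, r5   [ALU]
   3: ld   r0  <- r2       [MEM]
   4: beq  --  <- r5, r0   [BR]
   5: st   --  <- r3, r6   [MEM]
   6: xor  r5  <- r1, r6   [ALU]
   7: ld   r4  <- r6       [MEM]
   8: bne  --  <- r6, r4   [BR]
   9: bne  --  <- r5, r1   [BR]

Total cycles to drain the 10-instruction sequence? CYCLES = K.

CYCLES = 8

#0 head=0: add.ALU and.ALU i0,i1 pair
#1 head=2: sub.ALU i2 WAW r0
#2 head=3: ld.MEM i3 no-port MEM/BR
#3 head=4: beq.BR i4 no-port BR/MEM
#4 head=5: st.MEM xor.ALU i5,i6 pair
#5 head=7: ld.MEM i7 no-port MEM/BR
#6 head=8: bne.BR i8 no-port BR/BR
#7 head=9: bne.BR i9 tail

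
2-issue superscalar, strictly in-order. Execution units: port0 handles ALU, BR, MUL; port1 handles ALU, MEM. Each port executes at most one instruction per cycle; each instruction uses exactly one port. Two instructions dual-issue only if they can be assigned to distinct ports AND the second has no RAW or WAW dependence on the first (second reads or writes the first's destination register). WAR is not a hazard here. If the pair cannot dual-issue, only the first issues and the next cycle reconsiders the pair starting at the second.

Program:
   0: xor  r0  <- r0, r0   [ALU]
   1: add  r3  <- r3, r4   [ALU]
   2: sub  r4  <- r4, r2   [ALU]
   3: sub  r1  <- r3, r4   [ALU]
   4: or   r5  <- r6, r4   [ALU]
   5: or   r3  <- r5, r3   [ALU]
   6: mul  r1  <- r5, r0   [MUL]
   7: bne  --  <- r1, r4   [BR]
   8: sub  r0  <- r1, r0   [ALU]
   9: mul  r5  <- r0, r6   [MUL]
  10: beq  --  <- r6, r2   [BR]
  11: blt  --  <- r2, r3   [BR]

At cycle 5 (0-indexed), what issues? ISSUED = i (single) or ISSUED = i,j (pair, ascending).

  cy0 -> i0+i1 (xor.ALU+add.ALU) dual
  cy1 -> i2 (sub.ALU) RAW r4
  cy2 -> i3+i4 (sub.ALU+or.ALU) dual
  cy3 -> i5+i6 (or.ALU+mul.MUL) dual
  cy4 -> i7+i8 (bne.BR+sub.ALU) dual
  cy5 -> i9 (mul.MUL) no-port MUL/BR
  cy6 -> i10 (beq.BR) no-port BR/BR
  cy7 -> i11 (blt.BR) tail

ISSUED = 9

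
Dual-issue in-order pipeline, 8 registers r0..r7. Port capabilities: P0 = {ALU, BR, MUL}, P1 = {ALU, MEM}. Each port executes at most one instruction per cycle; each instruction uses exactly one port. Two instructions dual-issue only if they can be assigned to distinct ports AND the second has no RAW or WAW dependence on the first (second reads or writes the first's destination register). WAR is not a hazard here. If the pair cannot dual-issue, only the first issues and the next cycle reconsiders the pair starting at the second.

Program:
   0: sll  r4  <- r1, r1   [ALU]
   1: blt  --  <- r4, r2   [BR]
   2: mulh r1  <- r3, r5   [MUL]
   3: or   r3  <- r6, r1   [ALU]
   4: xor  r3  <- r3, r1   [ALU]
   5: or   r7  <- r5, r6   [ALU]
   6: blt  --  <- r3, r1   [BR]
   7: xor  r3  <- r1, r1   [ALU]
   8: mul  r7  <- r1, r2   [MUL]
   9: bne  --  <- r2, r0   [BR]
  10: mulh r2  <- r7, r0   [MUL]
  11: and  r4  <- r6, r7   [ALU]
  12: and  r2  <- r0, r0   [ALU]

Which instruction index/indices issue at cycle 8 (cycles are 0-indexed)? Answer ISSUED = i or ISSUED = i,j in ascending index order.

  cy0 -> i0 (sll) RAW r4
  cy1 -> i1 (blt) no-port BR/MUL
  cy2 -> i2 (mulh) RAW r1
  cy3 -> i3 (or) RAW+WAW r3
  cy4 -> i4/i5 (xor/or) 2-wide
  cy5 -> i6/i7 (blt/xor) 2-wide
  cy6 -> i8 (mul) no-port MUL/BR
  cy7 -> i9 (bne) no-port BR/MUL
  cy8 -> i10/i11 (mulh/and) 2-wide
  cy9 -> i12 (and) tail

ISSUED = 10,11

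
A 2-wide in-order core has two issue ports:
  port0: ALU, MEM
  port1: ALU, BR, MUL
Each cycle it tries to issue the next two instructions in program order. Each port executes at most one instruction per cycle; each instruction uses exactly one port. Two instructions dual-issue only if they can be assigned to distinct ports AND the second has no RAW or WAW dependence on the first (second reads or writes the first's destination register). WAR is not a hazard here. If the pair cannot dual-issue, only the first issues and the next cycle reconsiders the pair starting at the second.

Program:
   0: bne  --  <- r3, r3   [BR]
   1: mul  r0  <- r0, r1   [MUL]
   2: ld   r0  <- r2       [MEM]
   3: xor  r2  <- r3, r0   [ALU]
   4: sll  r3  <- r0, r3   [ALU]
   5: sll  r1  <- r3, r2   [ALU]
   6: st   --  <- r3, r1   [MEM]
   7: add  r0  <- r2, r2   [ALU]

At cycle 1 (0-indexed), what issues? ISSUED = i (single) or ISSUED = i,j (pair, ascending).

0. bne.BR @i0  | no-port BR/MUL
1. mul.MUL @i1  | WAW r0
2. ld.MEM @i2  | RAW r0
3. xor.ALU/sll.ALU @i3+i4  | dual
4. sll.ALU @i5  | RAW r1
5. st.MEM/add.ALU @i6+i7  | dual

ISSUED = 1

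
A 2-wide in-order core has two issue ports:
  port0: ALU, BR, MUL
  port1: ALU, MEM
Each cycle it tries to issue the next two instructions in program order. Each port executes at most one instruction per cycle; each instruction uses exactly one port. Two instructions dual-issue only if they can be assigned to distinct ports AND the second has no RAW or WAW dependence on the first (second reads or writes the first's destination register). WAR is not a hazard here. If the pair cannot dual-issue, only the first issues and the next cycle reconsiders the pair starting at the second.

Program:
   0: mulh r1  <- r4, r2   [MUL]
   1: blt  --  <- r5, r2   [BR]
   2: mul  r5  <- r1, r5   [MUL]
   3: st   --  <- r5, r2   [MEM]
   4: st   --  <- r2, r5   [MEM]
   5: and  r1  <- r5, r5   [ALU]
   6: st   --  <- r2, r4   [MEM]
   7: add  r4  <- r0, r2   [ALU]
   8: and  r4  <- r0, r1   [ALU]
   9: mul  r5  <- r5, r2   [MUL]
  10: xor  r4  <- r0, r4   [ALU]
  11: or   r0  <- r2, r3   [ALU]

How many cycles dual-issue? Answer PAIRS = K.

PAIRS = 4

[0] i0  mulh.MUL  -- no-port MUL/BR
[1] i1  blt.BR  -- no-port BR/MUL
[2] i2  mul.MUL  -- RAW r5
[3] i3  st.MEM  -- no-port MEM/MEM
[4] i4&i5  st.MEM and.ALU  -- pair
[5] i6&i7  st.MEM add.ALU  -- pair
[6] i8&i9  and.ALU mul.MUL  -- pair
[7] i10&i11  xor.ALU or.ALU  -- pair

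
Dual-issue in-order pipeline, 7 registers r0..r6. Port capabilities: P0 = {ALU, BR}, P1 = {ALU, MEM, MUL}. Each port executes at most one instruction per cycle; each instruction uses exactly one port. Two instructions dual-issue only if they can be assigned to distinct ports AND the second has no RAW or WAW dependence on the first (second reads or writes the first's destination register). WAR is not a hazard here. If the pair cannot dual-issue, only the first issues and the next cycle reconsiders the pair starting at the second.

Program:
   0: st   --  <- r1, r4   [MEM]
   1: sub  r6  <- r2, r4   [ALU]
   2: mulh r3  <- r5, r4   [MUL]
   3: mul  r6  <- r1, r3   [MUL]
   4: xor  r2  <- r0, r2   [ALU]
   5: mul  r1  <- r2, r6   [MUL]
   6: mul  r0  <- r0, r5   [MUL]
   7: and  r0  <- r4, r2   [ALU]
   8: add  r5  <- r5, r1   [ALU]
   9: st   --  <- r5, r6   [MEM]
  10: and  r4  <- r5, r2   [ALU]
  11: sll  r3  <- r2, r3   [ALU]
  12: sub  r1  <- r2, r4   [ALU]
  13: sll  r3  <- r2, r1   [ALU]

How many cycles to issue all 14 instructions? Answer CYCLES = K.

CYCLES = 9

0. st sub @i0/i1  | dual
1. mulh @i2  | no-port MUL/MUL
2. mul xor @i3/i4  | dual
3. mul @i5  | no-port MUL/MUL
4. mul @i6  | WAW r0
5. and add @i7/i8  | dual
6. st and @i9/i10  | dual
7. sll sub @i11/i12  | dual
8. sll @i13  | tail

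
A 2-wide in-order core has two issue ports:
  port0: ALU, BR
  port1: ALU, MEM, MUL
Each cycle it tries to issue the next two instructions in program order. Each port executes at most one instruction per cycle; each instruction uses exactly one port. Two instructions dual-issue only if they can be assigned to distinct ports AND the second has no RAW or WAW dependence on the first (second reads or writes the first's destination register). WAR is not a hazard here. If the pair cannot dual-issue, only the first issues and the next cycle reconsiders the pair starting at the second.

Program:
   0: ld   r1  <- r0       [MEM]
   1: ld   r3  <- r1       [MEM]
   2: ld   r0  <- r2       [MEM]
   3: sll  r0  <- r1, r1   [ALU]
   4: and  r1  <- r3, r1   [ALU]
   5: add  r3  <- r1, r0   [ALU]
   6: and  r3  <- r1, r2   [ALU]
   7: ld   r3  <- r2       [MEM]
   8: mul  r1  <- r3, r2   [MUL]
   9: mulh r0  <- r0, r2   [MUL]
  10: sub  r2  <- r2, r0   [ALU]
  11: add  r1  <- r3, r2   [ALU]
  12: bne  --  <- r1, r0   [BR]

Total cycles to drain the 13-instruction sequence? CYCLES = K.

0. ld @i0  | no-port MEM/MEM
1. ld @i1  | no-port MEM/MEM
2. ld @i2  | WAW r0
3. sll/and @i3&i4  | 2-wide
4. add @i5  | WAW r3
5. and @i6  | WAW r3
6. ld @i7  | no-port MEM/MUL
7. mul @i8  | no-port MUL/MUL
8. mulh @i9  | RAW r0
9. sub @i10  | RAW r2
10. add @i11  | RAW r1
11. bne @i12  | tail

CYCLES = 12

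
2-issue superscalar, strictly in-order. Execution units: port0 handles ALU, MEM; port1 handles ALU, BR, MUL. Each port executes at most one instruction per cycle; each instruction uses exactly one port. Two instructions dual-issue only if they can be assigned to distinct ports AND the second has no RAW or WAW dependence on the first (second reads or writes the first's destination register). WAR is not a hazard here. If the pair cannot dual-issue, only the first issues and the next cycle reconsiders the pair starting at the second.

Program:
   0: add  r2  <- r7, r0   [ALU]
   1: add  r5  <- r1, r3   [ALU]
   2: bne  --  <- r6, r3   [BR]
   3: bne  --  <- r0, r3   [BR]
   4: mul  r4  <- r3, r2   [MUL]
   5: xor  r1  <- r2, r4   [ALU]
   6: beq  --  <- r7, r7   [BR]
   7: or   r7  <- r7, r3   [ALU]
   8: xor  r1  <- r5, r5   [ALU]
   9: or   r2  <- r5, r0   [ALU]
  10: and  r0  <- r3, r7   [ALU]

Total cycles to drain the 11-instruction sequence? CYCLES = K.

c0: i0+i1 add.ALU/add.ALU  pair
c1: i2 bne.BR  no-port BR/BR
c2: i3 bne.BR  no-port BR/MUL
c3: i4 mul.MUL  RAW r4
c4: i5+i6 xor.ALU/beq.BR  pair
c5: i7+i8 or.ALU/xor.ALU  pair
c6: i9+i10 or.ALU/and.ALU  pair

CYCLES = 7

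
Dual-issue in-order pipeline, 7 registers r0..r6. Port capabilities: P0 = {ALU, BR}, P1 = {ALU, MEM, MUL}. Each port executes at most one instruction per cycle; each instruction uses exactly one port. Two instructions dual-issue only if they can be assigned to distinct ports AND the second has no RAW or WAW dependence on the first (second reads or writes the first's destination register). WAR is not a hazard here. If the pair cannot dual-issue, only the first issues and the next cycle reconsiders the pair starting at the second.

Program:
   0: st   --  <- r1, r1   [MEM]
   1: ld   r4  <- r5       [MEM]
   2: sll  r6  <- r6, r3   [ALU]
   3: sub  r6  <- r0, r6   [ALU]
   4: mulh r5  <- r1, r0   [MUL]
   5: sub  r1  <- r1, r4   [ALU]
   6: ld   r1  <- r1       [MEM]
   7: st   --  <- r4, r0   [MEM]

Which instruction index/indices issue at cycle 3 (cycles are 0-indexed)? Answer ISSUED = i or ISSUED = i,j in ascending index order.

0. st @i0  | no-port MEM/MEM
1. ld+sll @i1&i2  | 2-wide
2. sub+mulh @i3&i4  | 2-wide
3. sub @i5  | RAW+WAW r1
4. ld @i6  | no-port MEM/MEM
5. st @i7  | tail

ISSUED = 5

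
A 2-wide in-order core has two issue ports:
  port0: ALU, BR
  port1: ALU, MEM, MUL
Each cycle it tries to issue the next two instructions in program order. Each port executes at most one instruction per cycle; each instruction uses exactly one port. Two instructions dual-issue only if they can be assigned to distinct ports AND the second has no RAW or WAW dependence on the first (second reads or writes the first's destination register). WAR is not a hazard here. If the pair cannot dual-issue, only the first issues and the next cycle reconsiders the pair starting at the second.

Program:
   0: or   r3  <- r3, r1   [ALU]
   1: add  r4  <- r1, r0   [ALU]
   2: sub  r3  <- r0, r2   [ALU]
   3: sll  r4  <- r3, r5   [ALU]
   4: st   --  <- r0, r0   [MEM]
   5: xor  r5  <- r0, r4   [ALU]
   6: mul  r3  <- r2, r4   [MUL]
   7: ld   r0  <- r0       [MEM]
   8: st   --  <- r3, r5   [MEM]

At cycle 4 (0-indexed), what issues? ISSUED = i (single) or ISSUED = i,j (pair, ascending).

ISSUED = 7

#0 head=0: or.ALU+add.ALU i0&i1 pair
#1 head=2: sub.ALU i2 RAW r3
#2 head=3: sll.ALU+st.MEM i3&i4 pair
#3 head=5: xor.ALU+mul.MUL i5&i6 pair
#4 head=7: ld.MEM i7 no-port MEM/MEM
#5 head=8: st.MEM i8 tail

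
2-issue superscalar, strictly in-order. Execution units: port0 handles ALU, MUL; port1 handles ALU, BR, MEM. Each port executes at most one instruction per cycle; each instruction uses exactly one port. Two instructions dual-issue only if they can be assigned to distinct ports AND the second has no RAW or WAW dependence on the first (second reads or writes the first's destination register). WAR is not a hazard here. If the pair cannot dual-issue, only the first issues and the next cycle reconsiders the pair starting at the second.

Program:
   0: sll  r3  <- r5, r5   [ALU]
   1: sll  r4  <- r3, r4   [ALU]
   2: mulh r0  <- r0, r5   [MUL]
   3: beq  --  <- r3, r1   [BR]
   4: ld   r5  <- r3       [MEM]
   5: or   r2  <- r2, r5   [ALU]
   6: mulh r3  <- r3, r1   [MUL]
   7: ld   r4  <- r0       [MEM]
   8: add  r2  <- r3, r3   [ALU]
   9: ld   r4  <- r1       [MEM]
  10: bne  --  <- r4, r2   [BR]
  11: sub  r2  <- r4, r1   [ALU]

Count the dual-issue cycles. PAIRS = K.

0. sll @i0  | RAW r3
1. sll/mulh @i1,i2  | dual
2. beq @i3  | no-port BR/MEM
3. ld @i4  | RAW r5
4. or/mulh @i5,i6  | dual
5. ld/add @i7,i8  | dual
6. ld @i9  | no-port MEM/BR
7. bne/sub @i10,i11  | dual

PAIRS = 4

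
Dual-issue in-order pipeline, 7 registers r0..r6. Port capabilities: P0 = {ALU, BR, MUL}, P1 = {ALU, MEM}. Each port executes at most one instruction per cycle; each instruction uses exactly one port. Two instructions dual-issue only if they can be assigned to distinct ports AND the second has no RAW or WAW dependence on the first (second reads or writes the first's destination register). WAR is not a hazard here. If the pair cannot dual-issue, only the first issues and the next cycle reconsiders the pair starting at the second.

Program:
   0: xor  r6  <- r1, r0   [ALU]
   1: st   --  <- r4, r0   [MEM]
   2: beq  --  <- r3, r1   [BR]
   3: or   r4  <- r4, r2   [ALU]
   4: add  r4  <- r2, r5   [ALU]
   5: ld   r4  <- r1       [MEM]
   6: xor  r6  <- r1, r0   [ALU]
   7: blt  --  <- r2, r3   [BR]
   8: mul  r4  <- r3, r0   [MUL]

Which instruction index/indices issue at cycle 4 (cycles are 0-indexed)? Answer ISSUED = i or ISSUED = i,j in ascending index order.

ISSUED = 7

0. xor+st @i0/i1  | 2-wide
1. beq+or @i2/i3  | 2-wide
2. add @i4  | WAW r4
3. ld+xor @i5/i6  | 2-wide
4. blt @i7  | no-port BR/MUL
5. mul @i8  | tail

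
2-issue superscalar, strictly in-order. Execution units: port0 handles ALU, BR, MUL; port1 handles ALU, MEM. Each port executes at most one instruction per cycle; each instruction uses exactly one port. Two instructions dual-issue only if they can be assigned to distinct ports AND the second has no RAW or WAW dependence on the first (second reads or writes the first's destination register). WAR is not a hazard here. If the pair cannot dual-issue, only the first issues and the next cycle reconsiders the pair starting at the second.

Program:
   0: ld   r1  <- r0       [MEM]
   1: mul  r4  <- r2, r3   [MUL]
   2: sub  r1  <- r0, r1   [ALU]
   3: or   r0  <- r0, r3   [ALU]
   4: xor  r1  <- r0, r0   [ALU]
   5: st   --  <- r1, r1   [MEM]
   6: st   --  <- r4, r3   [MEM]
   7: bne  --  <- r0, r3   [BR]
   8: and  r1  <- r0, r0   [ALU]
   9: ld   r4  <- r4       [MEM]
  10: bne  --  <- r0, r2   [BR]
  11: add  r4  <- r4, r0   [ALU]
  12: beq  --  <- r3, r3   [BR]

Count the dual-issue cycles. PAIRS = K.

[0] i0,i1  ld.MEM mul.MUL  -- 2-wide
[1] i2,i3  sub.ALU or.ALU  -- 2-wide
[2] i4  xor.ALU  -- RAW r1
[3] i5  st.MEM  -- no-port MEM/MEM
[4] i6,i7  st.MEM bne.BR  -- 2-wide
[5] i8,i9  and.ALU ld.MEM  -- 2-wide
[6] i10,i11  bne.BR add.ALU  -- 2-wide
[7] i12  beq.BR  -- tail

PAIRS = 5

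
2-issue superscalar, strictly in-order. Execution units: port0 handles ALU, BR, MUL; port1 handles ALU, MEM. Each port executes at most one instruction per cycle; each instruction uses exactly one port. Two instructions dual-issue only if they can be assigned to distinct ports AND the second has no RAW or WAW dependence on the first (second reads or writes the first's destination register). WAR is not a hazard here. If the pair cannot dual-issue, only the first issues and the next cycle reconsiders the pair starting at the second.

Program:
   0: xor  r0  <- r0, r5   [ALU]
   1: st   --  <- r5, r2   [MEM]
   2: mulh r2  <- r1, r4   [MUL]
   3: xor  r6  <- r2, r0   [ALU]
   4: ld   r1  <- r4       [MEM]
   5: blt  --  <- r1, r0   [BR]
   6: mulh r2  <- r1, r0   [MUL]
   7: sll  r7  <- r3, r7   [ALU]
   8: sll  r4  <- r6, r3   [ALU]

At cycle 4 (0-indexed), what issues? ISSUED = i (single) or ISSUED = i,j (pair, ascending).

ISSUED = 6,7

c0: i0,i1 xor.ALU;st.MEM  2-wide
c1: i2 mulh.MUL  RAW r2
c2: i3,i4 xor.ALU;ld.MEM  2-wide
c3: i5 blt.BR  no-port BR/MUL
c4: i6,i7 mulh.MUL;sll.ALU  2-wide
c5: i8 sll.ALU  tail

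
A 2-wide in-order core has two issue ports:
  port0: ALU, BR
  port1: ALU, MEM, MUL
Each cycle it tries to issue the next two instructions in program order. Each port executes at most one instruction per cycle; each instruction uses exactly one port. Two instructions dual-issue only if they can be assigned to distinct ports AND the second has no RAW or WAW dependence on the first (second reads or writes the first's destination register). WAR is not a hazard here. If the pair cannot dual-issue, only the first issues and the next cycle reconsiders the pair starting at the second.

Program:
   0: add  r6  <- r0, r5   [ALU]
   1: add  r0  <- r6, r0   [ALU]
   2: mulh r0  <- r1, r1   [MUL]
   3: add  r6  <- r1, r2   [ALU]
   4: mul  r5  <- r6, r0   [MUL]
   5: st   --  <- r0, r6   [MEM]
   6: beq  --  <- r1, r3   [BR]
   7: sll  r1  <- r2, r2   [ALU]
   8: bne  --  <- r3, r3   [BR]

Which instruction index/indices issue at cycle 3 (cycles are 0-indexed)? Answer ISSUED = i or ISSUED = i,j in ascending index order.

0. add.ALU @i0  | RAW r6
1. add.ALU @i1  | WAW r0
2. mulh.MUL;add.ALU @i2&i3  | 2-wide
3. mul.MUL @i4  | no-port MUL/MEM
4. st.MEM;beq.BR @i5&i6  | 2-wide
5. sll.ALU;bne.BR @i7&i8  | 2-wide

ISSUED = 4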